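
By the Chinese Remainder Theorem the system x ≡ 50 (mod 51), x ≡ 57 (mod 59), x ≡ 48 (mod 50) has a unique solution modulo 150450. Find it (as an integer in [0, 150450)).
The moduli 51, 59, 50 are pairwise coprime, so by the CRT there is a unique solution mod 51·59·50 = 150450.
Solve by successive substitution. Start with x ≡ 50 (mod 51).
  Combine with x ≡ 57 (mod 59): write x = 50 + 51·t and require 50 + 51·t ≡ 57 (mod 59), i.e. 51·t ≡ 57 − 50 ≡ 7 (mod 59). Since 51^(−1) ≡ 22 (mod 59), t ≡ 22·7 ≡ 36 (mod 59). So x ≡ 50 + 51·36 = 1886 (mod 3009).
  Combine with x ≡ 48 (mod 50): write x = 1886 + 3009·t and require 1886 + 3009·t ≡ 48 (mod 50), i.e. 3009·t ≡ 48 − 1886 ≡ 12 (mod 50). Since 3009^(−1) ≡ 39 (mod 50) (3009 ≡ 9 (mod 50)), t ≡ 39·12 ≡ 18 (mod 50). So x ≡ 1886 + 3009·18 = 56048 (mod 150450).
Unique solution in [0, 150450): x = 56048.

Final answer: x ≡ 56048 (mod 150450); the representative in [0, 150450) is 56048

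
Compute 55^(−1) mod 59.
55^(−1) ≡ 44 (mod 59)

Apply the extended Euclidean algorithm to (59, 55), tracking rows (r, s, t) with s·59 + t·55 = r. Each division r_prev = q·r_cur + r_new produces the new row as (previous row) − q·(current row):
  row A: (59, 1, 0)   [1·59 + 0·55 = 59]
  row B: (55, 0, 1)   [0·59 + 1·55 = 55]
  59 = 1·55 + 4   → row C = row A − 1·row B = (4, 1, −1)   [check: 1·59 − 1·55 = 4]
  55 = 13·4 + 3   → row D = row B − 13·row C = (3, −13, 14)   [check: −13·59 + 14·55 = 3]
  4 = 1·3 + 1   → row E = row C − 1·row D = (1, 14, −15)   [check: 14·59 − 15·55 = 1]
  3 = 3·1 + 0   → remainder 0, stop. gcd = 1 (last nonzero row E).
The gcd is 1, so 55 is invertible mod 59. The last nonzero row gives 14·59 − 15·55 = 1, so t = −15. So 55^(−1) ≡ −15 ≡ 44 (mod 59). Verify: 55 · 44 = 2420 ≡ 1 (mod 59). ✓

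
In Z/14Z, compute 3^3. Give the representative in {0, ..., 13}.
13

Use repeated squaring. Binary(3) = 11. Walk through the bits of the exponent 3 left-to-right: at each bit after the leading one, square the running value, then multiply by 3 if the bit is 1 (always reducing mod 14):
  bit 1 = 1 (leading): start with 3.
  bit 2 = 1: square 3^2 = 9; bit is 1, so multiply 9·3 = 27 ≡ 13 (mod 14).
Final value: 3^3 ≡ 13 (mod 14).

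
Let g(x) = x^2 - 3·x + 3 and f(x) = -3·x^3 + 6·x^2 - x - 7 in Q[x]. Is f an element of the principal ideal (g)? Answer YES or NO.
In Q[x] the ideal (g) consists of all multiples of g, so f ∈ (g) iff g | f, i.e. iff the remainder of f on division by g is 0. Divide f by g (g is monic, so eliminate the leading term of the running remainder at each step):
  leading term -3·x^3: subtract (-3·x)·g(x) = -3·x^3 + 9·x^2 - 9·x, leaving -3·x^2 + 8·x - 7
  leading term -3·x^2: subtract (-3)·g(x) = -3·x^2 + 9·x - 9, leaving 2 - x
The remainder r(x) = 2 - x ≠ 0 (and deg r < deg g), so g ∤ f, i.e. f ∉ (g).

Final answer: NO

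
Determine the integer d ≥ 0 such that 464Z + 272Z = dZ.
(464, 272) = (16); d = 16

In the PID Z, (a, b) is generated by gcd(a, b). Compute gcd(464, 272) with the extended Euclidean algorithm, tracking rows (r, s, t) with s·464 + t·272 = r:
  row A: (464, 1, 0)   [1·464 + 0·272 = 464]
  row B: (272, 0, 1)   [0·464 + 1·272 = 272]
  464 = 1·272 + 192   → row C = row A − 1·row B = (192, 1, −1)   [check: 1·464 − 1·272 = 192]
  272 = 1·192 + 80   → row D = row B − 1·row C = (80, −1, 2)   [check: −1·464 + 2·272 = 80]
  192 = 2·80 + 32   → row E = row C − 2·row D = (32, 3, −5)   [check: 3·464 − 5·272 = 32]
  80 = 2·32 + 16   → row F = row D − 2·row E = (16, −7, 12)   [check: −7·464 + 12·272 = 16]
  32 = 2·16 + 0   → remainder 0, stop. gcd = 16 (last nonzero row F).
So gcd(464, 272) = 16, with Bézout identity −7·464 + 12·272 = 16. Containment (⊇): the Bézout identity exhibits 16 as an element of (464, 272), giving (16) ⊆ (464, 272). Containment (⊆): since 16 | 464 and 16 | 272 (464 = 16·29, 272 = 16·17), every Z-linear combination of 464 and 272 is divisible by 16, so (464, 272) ⊆ (16). Therefore (464, 272) = (16), d = 16.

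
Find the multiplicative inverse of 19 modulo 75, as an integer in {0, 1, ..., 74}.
Apply the extended Euclidean algorithm to (75, 19), tracking rows (r, s, t) with s·75 + t·19 = r. Each division r_prev = q·r_cur + r_new produces the new row as (previous row) − q·(current row):
  row A: (75, 1, 0)   [1·75 + 0·19 = 75]
  row B: (19, 0, 1)   [0·75 + 1·19 = 19]
  75 = 3·19 + 18   → row C = row A − 3·row B = (18, 1, −3)   [check: 1·75 − 3·19 = 18]
  19 = 1·18 + 1   → row D = row B − 1·row C = (1, −1, 4)   [check: −1·75 + 4·19 = 1]
  18 = 18·1 + 0   → remainder 0, stop. gcd = 1 (last nonzero row D).
The gcd is 1, so 19 is invertible mod 75. The last nonzero row gives −1·75 + 4·19 = 1, so t = 4. So 19^(−1) ≡ 4 (mod 75). Verify: 19 · 4 = 76 ≡ 1 (mod 75). ✓

Final answer: 19^(−1) ≡ 4 (mod 75)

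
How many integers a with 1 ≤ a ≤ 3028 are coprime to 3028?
1512

The number of a ∈ {1, ..., 3028} with gcd(a, 3028) = 1 is by definition Euler's totient φ(3028). φ is multiplicative, with φ(p^e) = p^e − p^(e−1). Factorise 3028 = 2^2 · 757. Then
  φ(3028) = (2^2 − 2^1) · (757 − 1) = 2 · 756 = 1512.
So there are 1512 such integers.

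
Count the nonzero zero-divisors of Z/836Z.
Z/836Z has 475 nonzero zero-divisors

In Z/836Z each nonzero element is either a unit (gcd with 836 is 1) or a zero-divisor (gcd > 1). The number of units is φ(836): factorise 836 = 2^2 · 11 · 19, so φ(836) = (2^2 − 2^1) · (11 − 1) · (19 − 1) = 2 · 10 · 18 = 360. The nonzero elements number 836 − 1 = 835. Hence the nonzero zero-divisors number 835 − 360 = 475.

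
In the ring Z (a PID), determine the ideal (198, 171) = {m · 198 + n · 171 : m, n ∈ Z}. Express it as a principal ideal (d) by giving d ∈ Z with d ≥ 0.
(198, 171) = (9); d = 9

In the PID Z, (a, b) is generated by gcd(a, b). Compute gcd(198, 171) with the extended Euclidean algorithm, tracking rows (r, s, t) with s·198 + t·171 = r:
  row A: (198, 1, 0)   [1·198 + 0·171 = 198]
  row B: (171, 0, 1)   [0·198 + 1·171 = 171]
  198 = 1·171 + 27   → row C = row A − 1·row B = (27, 1, −1)   [check: 1·198 − 1·171 = 27]
  171 = 6·27 + 9   → row D = row B − 6·row C = (9, −6, 7)   [check: −6·198 + 7·171 = 9]
  27 = 3·9 + 0   → remainder 0, stop. gcd = 9 (last nonzero row D).
So gcd(198, 171) = 9, with Bézout identity −6·198 + 7·171 = 9. Containment (⊇): the Bézout identity exhibits 9 as an element of (198, 171), giving (9) ⊆ (198, 171). Containment (⊆): since 9 | 198 and 9 | 171 (198 = 9·22, 171 = 9·19), every Z-linear combination of 198 and 171 is divisible by 9, so (198, 171) ⊆ (9). Therefore (198, 171) = (9), d = 9.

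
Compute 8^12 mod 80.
Use repeated squaring. Binary(12) = 1100. Walk through the bits of the exponent 12 left-to-right: at each bit after the leading one, square the running value, then multiply by 8 if the bit is 1 (always reducing mod 80):
  bit 1 = 1 (leading): start with 8.
  bit 2 = 1: square 8^2 = 64; bit is 1, so multiply 64·8 = 512 ≡ 32 (mod 80).
  bit 3 = 0: square 32^2 = 1024 ≡ 64 (mod 80).
  bit 4 = 0: square 64^2 = 4096 ≡ 16 (mod 80).
Final value: 8^12 ≡ 16 (mod 80).

Final answer: 16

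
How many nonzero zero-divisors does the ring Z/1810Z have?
In Z/1810Z each nonzero element is either a unit (gcd with 1810 is 1) or a zero-divisor (gcd > 1). The number of units is φ(1810): factorise 1810 = 2 · 5 · 181, so φ(1810) = (2 − 1) · (5 − 1) · (181 − 1) = 1 · 4 · 180 = 720. The nonzero elements number 1810 − 1 = 1809. Hence the nonzero zero-divisors number 1809 − 720 = 1089.

Final answer: Z/1810Z has 1089 nonzero zero-divisors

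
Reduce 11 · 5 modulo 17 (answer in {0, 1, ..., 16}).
4

Both factors are already reduced mod 17. 11 · 5 = 55. Dividing by 17: 55 = 3·17 + 4. So (11 · 5) mod 17 = 4.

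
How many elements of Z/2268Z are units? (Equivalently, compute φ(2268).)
An element a ∈ Z/2268Z is a unit iff gcd(a, 2268) = 1, so the number of units is φ(2268). φ is multiplicative, with φ(p^e) = p^e − p^(e−1). Factorise 2268 = 2^2 · 3^4 · 7. Then
  φ(2268) = (2^2 − 2^1) · (3^4 − 3^3) · (7 − 1) = 2 · 54 · 6 = 648.

Final answer: Z/2268Z has φ(2268) = 648 units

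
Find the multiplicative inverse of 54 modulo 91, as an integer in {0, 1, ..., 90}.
Apply the extended Euclidean algorithm to (91, 54), tracking rows (r, s, t) with s·91 + t·54 = r. Each division r_prev = q·r_cur + r_new produces the new row as (previous row) − q·(current row):
  row A: (91, 1, 0)   [1·91 + 0·54 = 91]
  row B: (54, 0, 1)   [0·91 + 1·54 = 54]
  91 = 1·54 + 37   → row C = row A − 1·row B = (37, 1, −1)   [check: 1·91 − 1·54 = 37]
  54 = 1·37 + 17   → row D = row B − 1·row C = (17, −1, 2)   [check: −1·91 + 2·54 = 17]
  37 = 2·17 + 3   → row E = row C − 2·row D = (3, 3, −5)   [check: 3·91 − 5·54 = 3]
  17 = 5·3 + 2   → row F = row D − 5·row E = (2, −16, 27)   [check: −16·91 + 27·54 = 2]
  3 = 1·2 + 1   → row G = row E − 1·row F = (1, 19, −32)   [check: 19·91 − 32·54 = 1]
  2 = 2·1 + 0   → remainder 0, stop. gcd = 1 (last nonzero row G).
The gcd is 1, so 54 is invertible mod 91. The last nonzero row gives 19·91 − 32·54 = 1, so t = −32. So 54^(−1) ≡ −32 ≡ 59 (mod 91). Verify: 54 · 59 = 3186 ≡ 1 (mod 91). ✓

Final answer: 54^(−1) ≡ 59 (mod 91)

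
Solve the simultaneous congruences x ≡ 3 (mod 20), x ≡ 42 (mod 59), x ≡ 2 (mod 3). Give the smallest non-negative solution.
The moduli 20, 59, 3 are pairwise coprime, so by the CRT there is a unique solution mod 20·59·3 = 3540.
Solve by successive substitution. Start with x ≡ 3 (mod 20).
  Combine with x ≡ 42 (mod 59): write x = 3 + 20·t and require 3 + 20·t ≡ 42 (mod 59), i.e. 20·t ≡ 42 − 3 ≡ 39 (mod 59). Since 20^(−1) ≡ 3 (mod 59), t ≡ 3·39 ≡ 58 (mod 59). So x ≡ 3 + 20·58 = 1163 (mod 1180).
  Combine with x ≡ 2 (mod 3): write x = 1163 + 1180·t and require 1163 + 1180·t ≡ 2 (mod 3), i.e. 1180·t ≡ 2 − 1163 ≡ 0 (mod 3). Since 1180^(−1) ≡ 1 (mod 3) (1180 ≡ 1 (mod 3)), t ≡ 1·0 ≡ 0 (mod 3). So x ≡ 1163 + 1180·0 = 1163 (mod 3540).
Unique solution in [0, 3540): x = 1163.

Final answer: x ≡ 1163 (mod 3540); the representative in [0, 3540) is 1163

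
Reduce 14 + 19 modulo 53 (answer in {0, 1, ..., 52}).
33

Both summands are already reduced mod 53. 14 + 19 = 33; 33 = 0·53 + 33, so (14 + 19) mod 53 = 33.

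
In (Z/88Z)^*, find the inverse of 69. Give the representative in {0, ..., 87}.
69^(−1) ≡ 37 (mod 88)

Apply the extended Euclidean algorithm to (88, 69), tracking rows (r, s, t) with s·88 + t·69 = r. Each division r_prev = q·r_cur + r_new produces the new row as (previous row) − q·(current row):
  row A: (88, 1, 0)   [1·88 + 0·69 = 88]
  row B: (69, 0, 1)   [0·88 + 1·69 = 69]
  88 = 1·69 + 19   → row C = row A − 1·row B = (19, 1, −1)   [check: 1·88 − 1·69 = 19]
  69 = 3·19 + 12   → row D = row B − 3·row C = (12, −3, 4)   [check: −3·88 + 4·69 = 12]
  19 = 1·12 + 7   → row E = row C − 1·row D = (7, 4, −5)   [check: 4·88 − 5·69 = 7]
  12 = 1·7 + 5   → row F = row D − 1·row E = (5, −7, 9)   [check: −7·88 + 9·69 = 5]
  7 = 1·5 + 2   → row G = row E − 1·row F = (2, 11, −14)   [check: 11·88 − 14·69 = 2]
  5 = 2·2 + 1   → row H = row F − 2·row G = (1, −29, 37)   [check: −29·88 + 37·69 = 1]
  2 = 2·1 + 0   → remainder 0, stop. gcd = 1 (last nonzero row H).
The gcd is 1, so 69 is invertible mod 88. The last nonzero row gives −29·88 + 37·69 = 1, so t = 37. So 69^(−1) ≡ 37 (mod 88). Verify: 69 · 37 = 2553 ≡ 1 (mod 88). ✓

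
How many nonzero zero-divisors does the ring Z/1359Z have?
In Z/1359Z each nonzero element is either a unit (gcd with 1359 is 1) or a zero-divisor (gcd > 1). The number of units is φ(1359): factorise 1359 = 3^2 · 151, so φ(1359) = (3^2 − 3^1) · (151 − 1) = 6 · 150 = 900. The nonzero elements number 1359 − 1 = 1358. Hence the nonzero zero-divisors number 1358 − 900 = 458.

Final answer: Z/1359Z has 458 nonzero zero-divisors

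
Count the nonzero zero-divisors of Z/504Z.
Z/504Z has 359 nonzero zero-divisors

In Z/504Z each nonzero element is either a unit (gcd with 504 is 1) or a zero-divisor (gcd > 1). The number of units is φ(504): factorise 504 = 2^3 · 3^2 · 7, so φ(504) = (2^3 − 2^2) · (3^2 − 3^1) · (7 − 1) = 4 · 6 · 6 = 144. The nonzero elements number 504 − 1 = 503. Hence the nonzero zero-divisors number 503 − 144 = 359.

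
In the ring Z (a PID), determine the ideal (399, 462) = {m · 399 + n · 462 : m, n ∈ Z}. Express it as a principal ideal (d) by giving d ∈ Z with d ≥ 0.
In the PID Z, (a, b) is generated by gcd(a, b). Compute gcd(462, 399) with the extended Euclidean algorithm, tracking rows (r, s, t) with s·462 + t·399 = r:
  row A: (462, 1, 0)   [1·462 + 0·399 = 462]
  row B: (399, 0, 1)   [0·462 + 1·399 = 399]
  462 = 1·399 + 63   → row C = row A − 1·row B = (63, 1, −1)   [check: 1·462 − 1·399 = 63]
  399 = 6·63 + 21   → row D = row B − 6·row C = (21, −6, 7)   [check: −6·462 + 7·399 = 21]
  63 = 3·21 + 0   → remainder 0, stop. gcd = 21 (last nonzero row D).
So gcd(399, 462) = 21, with Bézout identity −6·462 + 7·399 = 21. Containment (⊇): the Bézout identity exhibits 21 as an element of (399, 462), giving (21) ⊆ (399, 462). Containment (⊆): since 21 | 399 and 21 | 462 (399 = 21·19, 462 = 21·22), every Z-linear combination of 399 and 462 is divisible by 21, so (399, 462) ⊆ (21). Therefore (399, 462) = (21), d = 21.

Final answer: (399, 462) = (21); d = 21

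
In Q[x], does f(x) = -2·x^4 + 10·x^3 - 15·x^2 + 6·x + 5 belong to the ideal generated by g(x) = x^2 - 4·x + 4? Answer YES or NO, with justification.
In Q[x] the ideal (g) consists of all multiples of g, so f ∈ (g) iff g | f, i.e. iff the remainder of f on division by g is 0. Divide f by g (g is monic, so eliminate the leading term of the running remainder at each step):
  leading term -2·x^4: subtract (-2·x^2)·g(x) = -2·x^4 + 8·x^3 - 8·x^2, leaving 2·x^3 - 7·x^2 + 6·x + 5
  leading term 2·x^3: subtract (2·x)·g(x) = 2·x^3 - 8·x^2 + 8·x, leaving x^2 - 2·x + 5
  leading term x^2: subtract (1)·g(x) = x^2 - 4·x + 4, leaving 2·x + 1
The remainder r(x) = 2·x + 1 ≠ 0 (and deg r < deg g), so g ∤ f, i.e. f ∉ (g).

Final answer: NO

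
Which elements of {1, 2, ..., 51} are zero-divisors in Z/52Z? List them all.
nonzero zero-divisors of Z/52Z = {2, 4, 6, 8, 10, 12, 13, 14, 16, 18, 20, 22, 24, 26, 28, 30, 32, 34, 36, 38, 39, 40, 42, 44, 46, 48, 50}

An element a ∈ Z/52Z (with a ≠ 0) is a zero-divisor iff gcd(a, 52) > 1 (because a is a unit precisely when gcd(a, n) = 1, and in Z/nZ every nonzero, non-unit element is a zero-divisor). Scan a = 1, ..., 51 and keep those with gcd(a, 52) > 1:
  gcd(2, 52) = 2, gcd(4, 52) = 4, gcd(6, 52) = 2, gcd(8, 52) = 4, gcd(10, 52) = 2, gcd(12, 52) = 4, gcd(13, 52) = 13, gcd(14, 52) = 2, gcd(16, 52) = 4, gcd(18, 52) = 2, gcd(20, 52) = 4, gcd(22, 52) = 2, gcd(24, 52) = 4, gcd(26, 52) = 26, gcd(28, 52) = 4, gcd(30, 52) = 2, gcd(32, 52) = 4, gcd(34, 52) = 2, gcd(36, 52) = 4, gcd(38, 52) = 2, gcd(39, 52) = 13, gcd(40, 52) = 4, gcd(42, 52) = 2, gcd(44, 52) = 4, gcd(46, 52) = 2, gcd(48, 52) = 4, gcd(50, 52) = 2.
All other a ∈ {1, ..., 51} have gcd(a, 52) = 1 and are units. So the nonzero zero-divisors are exactly the 27 values of a appearing in this scan.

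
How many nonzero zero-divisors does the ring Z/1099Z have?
In Z/1099Z each nonzero element is either a unit (gcd with 1099 is 1) or a zero-divisor (gcd > 1). The number of units is φ(1099): factorise 1099 = 7 · 157, so φ(1099) = (7 − 1) · (157 − 1) = 6 · 156 = 936. The nonzero elements number 1099 − 1 = 1098. Hence the nonzero zero-divisors number 1098 − 936 = 162.

Final answer: Z/1099Z has 162 nonzero zero-divisors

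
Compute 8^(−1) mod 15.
Apply the extended Euclidean algorithm to (15, 8), tracking rows (r, s, t) with s·15 + t·8 = r. Each division r_prev = q·r_cur + r_new produces the new row as (previous row) − q·(current row):
  row A: (15, 1, 0)   [1·15 + 0·8 = 15]
  row B: (8, 0, 1)   [0·15 + 1·8 = 8]
  15 = 1·8 + 7   → row C = row A − 1·row B = (7, 1, −1)   [check: 1·15 − 1·8 = 7]
  8 = 1·7 + 1   → row D = row B − 1·row C = (1, −1, 2)   [check: −1·15 + 2·8 = 1]
  7 = 7·1 + 0   → remainder 0, stop. gcd = 1 (last nonzero row D).
The gcd is 1, so 8 is invertible mod 15. The last nonzero row gives −1·15 + 2·8 = 1, so t = 2. So 8^(−1) ≡ 2 (mod 15). Verify: 8 · 2 = 16 ≡ 1 (mod 15). ✓

Final answer: 8^(−1) ≡ 2 (mod 15)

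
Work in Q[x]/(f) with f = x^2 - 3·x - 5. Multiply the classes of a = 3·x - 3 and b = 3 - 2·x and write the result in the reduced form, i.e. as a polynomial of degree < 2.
First multiply in Q[x] without reducing: a · b = -6·x^2 + 15·x - 9. Now divide by f(x) = x^2 - 3·x - 5, eliminating the leading term at each step:
  leading term -6·x^2: subtract (-6)·f(x) = -6·x^2 + 18·x + 30, leaving -3·x - 39
The degree is now < 2, so this is the remainder. Hence a · b ≡ -3·x - 39 in Q[x]/(f).

Final answer: a · b ≡ -3·x - 39 (mod f(x))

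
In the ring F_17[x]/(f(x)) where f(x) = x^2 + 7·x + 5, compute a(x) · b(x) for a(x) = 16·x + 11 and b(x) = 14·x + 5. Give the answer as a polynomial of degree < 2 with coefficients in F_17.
a · b ≡ 9·x + 6 (mod f(x))

Multiply as integer polynomials: a · b = 224·x^2 + 234·x + 55. Reducing coefficients mod 17: a · b ≡ 3·x^2 + 13·x + 4. Now divide by f(x) = x^2 + 7·x + 5 in F_17[x], eliminating the leading term at each step:
  leading term 3·x^2: subtract (3)·f(x) = 3·x^2 + 4·x + 15, leaving 9·x + 6 (coefficients mod 17)
The degree is now < 2, so this is the remainder. Hence a · b ≡ 9·x + 6 in F_17[x]/(f).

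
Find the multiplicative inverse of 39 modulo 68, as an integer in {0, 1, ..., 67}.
Apply the extended Euclidean algorithm to (68, 39), tracking rows (r, s, t) with s·68 + t·39 = r. Each division r_prev = q·r_cur + r_new produces the new row as (previous row) − q·(current row):
  row A: (68, 1, 0)   [1·68 + 0·39 = 68]
  row B: (39, 0, 1)   [0·68 + 1·39 = 39]
  68 = 1·39 + 29   → row C = row A − 1·row B = (29, 1, −1)   [check: 1·68 − 1·39 = 29]
  39 = 1·29 + 10   → row D = row B − 1·row C = (10, −1, 2)   [check: −1·68 + 2·39 = 10]
  29 = 2·10 + 9   → row E = row C − 2·row D = (9, 3, −5)   [check: 3·68 − 5·39 = 9]
  10 = 1·9 + 1   → row F = row D − 1·row E = (1, −4, 7)   [check: −4·68 + 7·39 = 1]
  9 = 9·1 + 0   → remainder 0, stop. gcd = 1 (last nonzero row F).
The gcd is 1, so 39 is invertible mod 68. The last nonzero row gives −4·68 + 7·39 = 1, so t = 7. So 39^(−1) ≡ 7 (mod 68). Verify: 39 · 7 = 273 ≡ 1 (mod 68). ✓

Final answer: 39^(−1) ≡ 7 (mod 68)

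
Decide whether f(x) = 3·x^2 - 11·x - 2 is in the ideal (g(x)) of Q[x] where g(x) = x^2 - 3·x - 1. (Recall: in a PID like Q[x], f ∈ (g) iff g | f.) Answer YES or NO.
In Q[x] the ideal (g) consists of all multiples of g, so f ∈ (g) iff g | f, i.e. iff the remainder of f on division by g is 0. Divide f by g (g is monic, so eliminate the leading term of the running remainder at each step):
  leading term 3·x^2: subtract (3)·g(x) = 3·x^2 - 9·x - 3, leaving 1 - 2·x
The remainder r(x) = 1 - 2·x ≠ 0 (and deg r < deg g), so g ∤ f, i.e. f ∉ (g).

Final answer: NO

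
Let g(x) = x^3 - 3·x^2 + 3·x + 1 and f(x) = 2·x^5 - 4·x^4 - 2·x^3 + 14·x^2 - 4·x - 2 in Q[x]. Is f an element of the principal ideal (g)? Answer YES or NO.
In Q[x] the ideal (g) consists of all multiples of g, so f ∈ (g) iff g | f, i.e. iff the remainder of f on division by g is 0. Divide f by g (g is monic, so eliminate the leading term of the running remainder at each step):
  leading term 2·x^5: subtract (2·x^2)·g(x) = 2·x^5 - 6·x^4 + 6·x^3 + 2·x^2, leaving 2·x^4 - 8·x^3 + 12·x^2 - 4·x - 2
  leading term 2·x^4: subtract (2·x)·g(x) = 2·x^4 - 6·x^3 + 6·x^2 + 2·x, leaving -2·x^3 + 6·x^2 - 6·x - 2
  leading term -2·x^3: subtract (-2)·g(x) = -2·x^3 + 6·x^2 - 6·x - 2, leaving 0
The remainder is 0, so f(x) = g(x) · h(x) with h(x) = 2·x^2 + 2·x - 2. Hence g | f, i.e. f ∈ (g).

Final answer: YES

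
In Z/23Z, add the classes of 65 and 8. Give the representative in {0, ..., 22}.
Reduce the summands first: 65 ≡ 19 (mod 23), so 65 + 8 ≡ 19 + 8 (mod 23). 19 + 8 = 27; 27 = 1·23 + 4, so (65 + 8) mod 23 = 4.

Final answer: 4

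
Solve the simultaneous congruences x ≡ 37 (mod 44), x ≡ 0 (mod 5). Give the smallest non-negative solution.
The moduli 44, 5 are pairwise coprime, so by the CRT there is a unique solution mod 44·5 = 220.
Solve by successive substitution. Start with x ≡ 37 (mod 44).
  Combine with x ≡ 0 (mod 5): write x = 37 + 44·t and require 37 + 44·t ≡ 0 (mod 5), i.e. 44·t ≡ 0 − 37 ≡ 3 (mod 5). Since 44^(−1) ≡ 4 (mod 5) (44 ≡ 4 (mod 5)), t ≡ 4·3 ≡ 2 (mod 5). So x ≡ 37 + 44·2 = 125 (mod 220).
Unique solution in [0, 220): x = 125.

Final answer: x ≡ 125 (mod 220); the representative in [0, 220) is 125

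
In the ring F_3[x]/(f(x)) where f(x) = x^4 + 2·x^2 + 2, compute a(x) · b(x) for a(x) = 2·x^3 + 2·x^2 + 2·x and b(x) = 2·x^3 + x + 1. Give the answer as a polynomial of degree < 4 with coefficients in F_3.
Multiply as integer polynomials: a · b = 4·x^6 + 4·x^5 + 6·x^4 + 4·x^3 + 4·x^2 + 2·x. Reducing coefficients mod 3: a · b ≡ x^6 + x^5 + x^3 + x^2 + 2·x. Now divide by f(x) = x^4 + 2·x^2 + 2 in F_3[x], eliminating the leading term at each step:
  leading term x^6: subtract (x^2)·f(x) = x^6 + 2·x^4 + 2·x^2, leaving x^5 + x^4 + x^3 + 2·x^2 + 2·x (coefficients mod 3)
  leading term x^5: subtract (x)·f(x) = x^5 + 2·x^3 + 2·x, leaving x^4 + 2·x^3 + 2·x^2 (coefficients mod 3)
  leading term x^4: subtract (1)·f(x) = x^4 + 2·x^2 + 2, leaving 2·x^3 + 1 (coefficients mod 3)
The degree is now < 4, so this is the remainder. Hence a · b ≡ 2·x^3 + 1 in F_3[x]/(f).

Final answer: a · b ≡ 2·x^3 + 1 (mod f(x))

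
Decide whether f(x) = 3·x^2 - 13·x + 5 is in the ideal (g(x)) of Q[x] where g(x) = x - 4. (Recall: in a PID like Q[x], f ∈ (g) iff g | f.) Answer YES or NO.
In Q[x] the ideal (g) consists of all multiples of g, so f ∈ (g) iff g | f, i.e. iff the remainder of f on division by g is 0. Divide f by g (g is monic, so eliminate the leading term of the running remainder at each step):
  leading term 3·x^2: subtract (3·x)·g(x) = 3·x^2 - 12·x, leaving 5 - x
  leading term -x: subtract (-1)·g(x) = 4 - x, leaving 1
The remainder r(x) = 1 ≠ 0 (and deg r < deg g), so g ∤ f, i.e. f ∉ (g).

Final answer: NO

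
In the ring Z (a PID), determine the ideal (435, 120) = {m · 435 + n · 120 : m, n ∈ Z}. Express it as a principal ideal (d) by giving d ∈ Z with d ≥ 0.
(435, 120) = (15); d = 15

In the PID Z, (a, b) is generated by gcd(a, b). Compute gcd(435, 120) with the extended Euclidean algorithm, tracking rows (r, s, t) with s·435 + t·120 = r:
  row A: (435, 1, 0)   [1·435 + 0·120 = 435]
  row B: (120, 0, 1)   [0·435 + 1·120 = 120]
  435 = 3·120 + 75   → row C = row A − 3·row B = (75, 1, −3)   [check: 1·435 − 3·120 = 75]
  120 = 1·75 + 45   → row D = row B − 1·row C = (45, −1, 4)   [check: −1·435 + 4·120 = 45]
  75 = 1·45 + 30   → row E = row C − 1·row D = (30, 2, −7)   [check: 2·435 − 7·120 = 30]
  45 = 1·30 + 15   → row F = row D − 1·row E = (15, −3, 11)   [check: −3·435 + 11·120 = 15]
  30 = 2·15 + 0   → remainder 0, stop. gcd = 15 (last nonzero row F).
So gcd(435, 120) = 15, with Bézout identity −3·435 + 11·120 = 15. Containment (⊇): the Bézout identity exhibits 15 as an element of (435, 120), giving (15) ⊆ (435, 120). Containment (⊆): since 15 | 435 and 15 | 120 (435 = 15·29, 120 = 15·8), every Z-linear combination of 435 and 120 is divisible by 15, so (435, 120) ⊆ (15). Therefore (435, 120) = (15), d = 15.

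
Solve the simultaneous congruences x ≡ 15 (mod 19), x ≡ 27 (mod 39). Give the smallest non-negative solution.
The moduli 19, 39 are pairwise coprime, so by the CRT there is a unique solution mod 19·39 = 741.
Solve by successive substitution. Start with x ≡ 15 (mod 19).
  Combine with x ≡ 27 (mod 39): write x = 15 + 19·t and require 15 + 19·t ≡ 27 (mod 39), i.e. 19·t ≡ 27 − 15 ≡ 12 (mod 39). Since 19^(−1) ≡ 37 (mod 39), t ≡ 37·12 ≡ 15 (mod 39). So x ≡ 15 + 19·15 = 300 (mod 741).
Unique solution in [0, 741): x = 300.

Final answer: x ≡ 300 (mod 741); the representative in [0, 741) is 300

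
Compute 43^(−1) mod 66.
43^(−1) ≡ 43 (mod 66)

Apply the extended Euclidean algorithm to (66, 43), tracking rows (r, s, t) with s·66 + t·43 = r. Each division r_prev = q·r_cur + r_new produces the new row as (previous row) − q·(current row):
  row A: (66, 1, 0)   [1·66 + 0·43 = 66]
  row B: (43, 0, 1)   [0·66 + 1·43 = 43]
  66 = 1·43 + 23   → row C = row A − 1·row B = (23, 1, −1)   [check: 1·66 − 1·43 = 23]
  43 = 1·23 + 20   → row D = row B − 1·row C = (20, −1, 2)   [check: −1·66 + 2·43 = 20]
  23 = 1·20 + 3   → row E = row C − 1·row D = (3, 2, −3)   [check: 2·66 − 3·43 = 3]
  20 = 6·3 + 2   → row F = row D − 6·row E = (2, −13, 20)   [check: −13·66 + 20·43 = 2]
  3 = 1·2 + 1   → row G = row E − 1·row F = (1, 15, −23)   [check: 15·66 − 23·43 = 1]
  2 = 2·1 + 0   → remainder 0, stop. gcd = 1 (last nonzero row G).
The gcd is 1, so 43 is invertible mod 66. The last nonzero row gives 15·66 − 23·43 = 1, so t = −23. So 43^(−1) ≡ −23 ≡ 43 (mod 66). Verify: 43 · 43 = 1849 ≡ 1 (mod 66). ✓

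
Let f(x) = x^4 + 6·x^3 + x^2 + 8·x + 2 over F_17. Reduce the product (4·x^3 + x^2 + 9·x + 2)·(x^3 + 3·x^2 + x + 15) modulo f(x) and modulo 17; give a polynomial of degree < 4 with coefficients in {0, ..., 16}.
Multiply as integer polynomials: a · b = 4·x^6 + 13·x^5 + 16·x^4 + 90·x^3 + 30·x^2 + 137·x + 30. Reducing coefficients mod 17: a · b ≡ 4·x^6 + 13·x^5 + 16·x^4 + 5·x^3 + 13·x^2 + x + 13. Now divide by f(x) = x^4 + 6·x^3 + x^2 + 8·x + 2 in F_17[x], eliminating the leading term at each step:
  leading term 4·x^6: subtract (4·x^2)·f(x) = 4·x^6 + 7·x^5 + 4·x^4 + 15·x^3 + 8·x^2, leaving 6·x^5 + 12·x^4 + 7·x^3 + 5·x^2 + x + 13 (coefficients mod 17)
  leading term 6·x^5: subtract (6·x)·f(x) = 6·x^5 + 2·x^4 + 6·x^3 + 14·x^2 + 12·x, leaving 10·x^4 + x^3 + 8·x^2 + 6·x + 13 (coefficients mod 17)
  leading term 10·x^4: subtract (10)·f(x) = 10·x^4 + 9·x^3 + 10·x^2 + 12·x + 3, leaving 9·x^3 + 15·x^2 + 11·x + 10 (coefficients mod 17)
The degree is now < 4, so this is the remainder. Hence a · b ≡ 9·x^3 + 15·x^2 + 11·x + 10 in F_17[x]/(f).

Final answer: a · b ≡ 9·x^3 + 15·x^2 + 11·x + 10 (mod f(x))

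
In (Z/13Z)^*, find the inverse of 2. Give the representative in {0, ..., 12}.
2^(−1) ≡ 7 (mod 13)

Apply the extended Euclidean algorithm to (13, 2), tracking rows (r, s, t) with s·13 + t·2 = r. Each division r_prev = q·r_cur + r_new produces the new row as (previous row) − q·(current row):
  row A: (13, 1, 0)   [1·13 + 0·2 = 13]
  row B: (2, 0, 1)   [0·13 + 1·2 = 2]
  13 = 6·2 + 1   → row C = row A − 6·row B = (1, 1, −6)   [check: 1·13 − 6·2 = 1]
  2 = 2·1 + 0   → remainder 0, stop. gcd = 1 (last nonzero row C).
The gcd is 1, so 2 is invertible mod 13. The last nonzero row gives 1·13 − 6·2 = 1, so t = −6. So 2^(−1) ≡ −6 ≡ 7 (mod 13). Verify: 2 · 7 = 14 ≡ 1 (mod 13). ✓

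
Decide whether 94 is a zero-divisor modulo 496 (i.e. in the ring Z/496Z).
YES

gcd(94, 496) = 2 > 1, so 94 is not a unit in Z/496Z. In Z/nZ every nonzero non-unit is a zero-divisor: explicitly, take b = 496/gcd = 248 ≠ 0 (mod 496); then 94·248 = 23312 = 47·496, i.e. 94·248 ≡ 0 (mod 496). So 94 is a zero-divisor.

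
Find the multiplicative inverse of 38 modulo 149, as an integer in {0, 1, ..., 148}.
Apply the extended Euclidean algorithm to (149, 38), tracking rows (r, s, t) with s·149 + t·38 = r. Each division r_prev = q·r_cur + r_new produces the new row as (previous row) − q·(current row):
  row A: (149, 1, 0)   [1·149 + 0·38 = 149]
  row B: (38, 0, 1)   [0·149 + 1·38 = 38]
  149 = 3·38 + 35   → row C = row A − 3·row B = (35, 1, −3)   [check: 1·149 − 3·38 = 35]
  38 = 1·35 + 3   → row D = row B − 1·row C = (3, −1, 4)   [check: −1·149 + 4·38 = 3]
  35 = 11·3 + 2   → row E = row C − 11·row D = (2, 12, −47)   [check: 12·149 − 47·38 = 2]
  3 = 1·2 + 1   → row F = row D − 1·row E = (1, −13, 51)   [check: −13·149 + 51·38 = 1]
  2 = 2·1 + 0   → remainder 0, stop. gcd = 1 (last nonzero row F).
The gcd is 1, so 38 is invertible mod 149. The last nonzero row gives −13·149 + 51·38 = 1, so t = 51. So 38^(−1) ≡ 51 (mod 149). Verify: 38 · 51 = 1938 ≡ 1 (mod 149). ✓

Final answer: 38^(−1) ≡ 51 (mod 149)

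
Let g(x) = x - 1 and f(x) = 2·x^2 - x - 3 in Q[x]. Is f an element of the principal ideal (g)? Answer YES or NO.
NO

In Q[x] the ideal (g) consists of all multiples of g, so f ∈ (g) iff g | f, i.e. iff the remainder of f on division by g is 0. Divide f by g (g is monic, so eliminate the leading term of the running remainder at each step):
  leading term 2·x^2: subtract (2·x)·g(x) = 2·x^2 - 2·x, leaving x - 3
  leading term x: subtract (1)·g(x) = x - 1, leaving -2
The remainder r(x) = -2 ≠ 0 (and deg r < deg g), so g ∤ f, i.e. f ∉ (g).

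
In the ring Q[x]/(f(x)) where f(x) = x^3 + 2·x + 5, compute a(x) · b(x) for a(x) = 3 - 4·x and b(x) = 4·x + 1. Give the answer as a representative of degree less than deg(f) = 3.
a · b ≡ -16·x^2 + 8·x + 3 (mod f(x))

First multiply in Q[x] without reducing: a · b = -16·x^2 + 8·x + 3. This already has degree < 3, so no reduction is needed. Hence a · b ≡ -16·x^2 + 8·x + 3 in Q[x]/(f).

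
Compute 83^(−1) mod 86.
Apply the extended Euclidean algorithm to (86, 83), tracking rows (r, s, t) with s·86 + t·83 = r. Each division r_prev = q·r_cur + r_new produces the new row as (previous row) − q·(current row):
  row A: (86, 1, 0)   [1·86 + 0·83 = 86]
  row B: (83, 0, 1)   [0·86 + 1·83 = 83]
  86 = 1·83 + 3   → row C = row A − 1·row B = (3, 1, −1)   [check: 1·86 − 1·83 = 3]
  83 = 27·3 + 2   → row D = row B − 27·row C = (2, −27, 28)   [check: −27·86 + 28·83 = 2]
  3 = 1·2 + 1   → row E = row C − 1·row D = (1, 28, −29)   [check: 28·86 − 29·83 = 1]
  2 = 2·1 + 0   → remainder 0, stop. gcd = 1 (last nonzero row E).
The gcd is 1, so 83 is invertible mod 86. The last nonzero row gives 28·86 − 29·83 = 1, so t = −29. So 83^(−1) ≡ −29 ≡ 57 (mod 86). Verify: 83 · 57 = 4731 ≡ 1 (mod 86). ✓

Final answer: 83^(−1) ≡ 57 (mod 86)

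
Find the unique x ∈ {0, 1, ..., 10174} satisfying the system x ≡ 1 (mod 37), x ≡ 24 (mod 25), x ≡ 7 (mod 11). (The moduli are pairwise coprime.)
x ≡ 1074 (mod 10175); the representative in [0, 10175) is 1074

The moduli 37, 25, 11 are pairwise coprime, so by the CRT there is a unique solution mod 37·25·11 = 10175.
Solve by successive substitution. Start with x ≡ 1 (mod 37).
  Combine with x ≡ 24 (mod 25): write x = 1 + 37·t and require 1 + 37·t ≡ 24 (mod 25), i.e. 37·t ≡ 24 − 1 ≡ 23 (mod 25). Since 37^(−1) ≡ 23 (mod 25) (37 ≡ 12 (mod 25)), t ≡ 23·23 ≡ 4 (mod 25). So x ≡ 1 + 37·4 = 149 (mod 925).
  Combine with x ≡ 7 (mod 11): write x = 149 + 925·t and require 149 + 925·t ≡ 7 (mod 11), i.e. 925·t ≡ 7 − 149 ≡ 1 (mod 11). Since 925^(−1) ≡ 1 (mod 11) (925 ≡ 1 (mod 11)), t ≡ 1·1 ≡ 1 (mod 11). So x ≡ 149 + 925·1 = 1074 (mod 10175).
Unique solution in [0, 10175): x = 1074.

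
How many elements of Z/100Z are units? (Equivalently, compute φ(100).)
An element a ∈ Z/100Z is a unit iff gcd(a, 100) = 1, so the number of units is φ(100). φ is multiplicative, with φ(p^e) = p^e − p^(e−1). Factorise 100 = 2^2 · 5^2. Then
  φ(100) = (2^2 − 2^1) · (5^2 − 5^1) = 2 · 20 = 40.

Final answer: Z/100Z has φ(100) = 40 units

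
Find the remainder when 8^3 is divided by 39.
5

Use repeated squaring. Binary(3) = 11. Walk through the bits of the exponent 3 left-to-right: at each bit after the leading one, square the running value, then multiply by 8 if the bit is 1 (always reducing mod 39):
  bit 1 = 1 (leading): start with 8.
  bit 2 = 1: square 8^2 = 64 ≡ 25; bit is 1, so multiply 25·8 = 200 ≡ 5 (mod 39).
Final value: 8^3 ≡ 5 (mod 39).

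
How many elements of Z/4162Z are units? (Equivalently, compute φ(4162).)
An element a ∈ Z/4162Z is a unit iff gcd(a, 4162) = 1, so the number of units is φ(4162). φ is multiplicative, with φ(p^e) = p^e − p^(e−1). Factorise 4162 = 2 · 2081. Then
  φ(4162) = (2 − 1) · (2081 − 1) = 1 · 2080 = 2080.

Final answer: Z/4162Z has φ(4162) = 2080 units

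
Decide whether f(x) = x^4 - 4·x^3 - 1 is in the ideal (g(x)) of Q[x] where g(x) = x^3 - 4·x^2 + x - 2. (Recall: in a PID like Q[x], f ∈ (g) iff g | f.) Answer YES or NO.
In Q[x] the ideal (g) consists of all multiples of g, so f ∈ (g) iff g | f, i.e. iff the remainder of f on division by g is 0. Divide f by g (g is monic, so eliminate the leading term of the running remainder at each step):
  leading term x^4: subtract (x)·g(x) = x^4 - 4·x^3 + x^2 - 2·x, leaving -x^2 + 2·x - 1
The remainder r(x) = -x^2 + 2·x - 1 ≠ 0 (and deg r < deg g), so g ∤ f, i.e. f ∉ (g).

Final answer: NO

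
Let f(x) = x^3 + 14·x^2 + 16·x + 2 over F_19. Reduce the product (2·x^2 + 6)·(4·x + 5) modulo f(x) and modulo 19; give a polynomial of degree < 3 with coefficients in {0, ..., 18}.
a · b ≡ 12·x^2 + 10·x + 14 (mod f(x))

Multiply as integer polynomials: a · b = 8·x^3 + 10·x^2 + 24·x + 30. Reducing coefficients mod 19: a · b ≡ 8·x^3 + 10·x^2 + 5·x + 11. Now divide by f(x) = x^3 + 14·x^2 + 16·x + 2 in F_19[x], eliminating the leading term at each step:
  leading term 8·x^3: subtract (8)·f(x) = 8·x^3 + 17·x^2 + 14·x + 16, leaving 12·x^2 + 10·x + 14 (coefficients mod 19)
The degree is now < 3, so this is the remainder. Hence a · b ≡ 12·x^2 + 10·x + 14 in F_19[x]/(f).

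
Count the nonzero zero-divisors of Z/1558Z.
In Z/1558Z each nonzero element is either a unit (gcd with 1558 is 1) or a zero-divisor (gcd > 1). The number of units is φ(1558): factorise 1558 = 2 · 19 · 41, so φ(1558) = (2 − 1) · (19 − 1) · (41 − 1) = 1 · 18 · 40 = 720. The nonzero elements number 1558 − 1 = 1557. Hence the nonzero zero-divisors number 1557 − 720 = 837.

Final answer: Z/1558Z has 837 nonzero zero-divisors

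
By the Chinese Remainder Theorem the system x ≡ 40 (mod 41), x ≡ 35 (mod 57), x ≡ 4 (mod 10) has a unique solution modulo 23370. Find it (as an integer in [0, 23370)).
x ≡ 21524 (mod 23370); the representative in [0, 23370) is 21524

The moduli 41, 57, 10 are pairwise coprime, so by the CRT there is a unique solution mod 41·57·10 = 23370.
Solve by successive substitution. Start with x ≡ 40 (mod 41).
  Combine with x ≡ 35 (mod 57): write x = 40 + 41·t and require 40 + 41·t ≡ 35 (mod 57), i.e. 41·t ≡ 35 − 40 ≡ 52 (mod 57). Since 41^(−1) ≡ 32 (mod 57), t ≡ 32·52 ≡ 11 (mod 57). So x ≡ 40 + 41·11 = 491 (mod 2337).
  Combine with x ≡ 4 (mod 10): write x = 491 + 2337·t and require 491 + 2337·t ≡ 4 (mod 10), i.e. 2337·t ≡ 4 − 491 ≡ 3 (mod 10). Since 2337^(−1) ≡ 3 (mod 10) (2337 ≡ 7 (mod 10)), t ≡ 3·3 ≡ 9 (mod 10). So x ≡ 491 + 2337·9 = 21524 (mod 23370).
Unique solution in [0, 23370): x = 21524.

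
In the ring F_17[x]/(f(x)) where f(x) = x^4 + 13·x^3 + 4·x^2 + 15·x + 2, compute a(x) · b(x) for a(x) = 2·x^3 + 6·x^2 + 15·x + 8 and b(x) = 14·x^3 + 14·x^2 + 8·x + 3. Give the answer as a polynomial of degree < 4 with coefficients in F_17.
Multiply as integer polynomials: a · b = 28·x^6 + 112·x^5 + 310·x^4 + 376·x^3 + 250·x^2 + 109·x + 24. Reducing coefficients mod 17: a · b ≡ 11·x^6 + 10·x^5 + 4·x^4 + 2·x^3 + 12·x^2 + 7·x + 7. Now divide by f(x) = x^4 + 13·x^3 + 4·x^2 + 15·x + 2 in F_17[x], eliminating the leading term at each step:
  leading term 11·x^6: subtract (11·x^2)·f(x) = 11·x^6 + 7·x^5 + 10·x^4 + 12·x^3 + 5·x^2, leaving 3·x^5 + 11·x^4 + 7·x^3 + 7·x^2 + 7·x + 7 (coefficients mod 17)
  leading term 3·x^5: subtract (3·x)·f(x) = 3·x^5 + 5·x^4 + 12·x^3 + 11·x^2 + 6·x, leaving 6·x^4 + 12·x^3 + 13·x^2 + x + 7 (coefficients mod 17)
  leading term 6·x^4: subtract (6)·f(x) = 6·x^4 + 10·x^3 + 7·x^2 + 5·x + 12, leaving 2·x^3 + 6·x^2 + 13·x + 12 (coefficients mod 17)
The degree is now < 4, so this is the remainder. Hence a · b ≡ 2·x^3 + 6·x^2 + 13·x + 12 in F_17[x]/(f).

Final answer: a · b ≡ 2·x^3 + 6·x^2 + 13·x + 12 (mod f(x))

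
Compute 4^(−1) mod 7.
4^(−1) ≡ 2 (mod 7)

Apply the extended Euclidean algorithm to (7, 4), tracking rows (r, s, t) with s·7 + t·4 = r. Each division r_prev = q·r_cur + r_new produces the new row as (previous row) − q·(current row):
  row A: (7, 1, 0)   [1·7 + 0·4 = 7]
  row B: (4, 0, 1)   [0·7 + 1·4 = 4]
  7 = 1·4 + 3   → row C = row A − 1·row B = (3, 1, −1)   [check: 1·7 − 1·4 = 3]
  4 = 1·3 + 1   → row D = row B − 1·row C = (1, −1, 2)   [check: −1·7 + 2·4 = 1]
  3 = 3·1 + 0   → remainder 0, stop. gcd = 1 (last nonzero row D).
The gcd is 1, so 4 is invertible mod 7. The last nonzero row gives −1·7 + 2·4 = 1, so t = 2. So 4^(−1) ≡ 2 (mod 7). Verify: 4 · 2 = 8 ≡ 1 (mod 7). ✓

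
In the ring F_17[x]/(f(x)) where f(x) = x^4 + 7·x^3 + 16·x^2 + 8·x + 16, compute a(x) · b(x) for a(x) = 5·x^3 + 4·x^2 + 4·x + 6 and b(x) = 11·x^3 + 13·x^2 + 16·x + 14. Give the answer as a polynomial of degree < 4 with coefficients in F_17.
a · b ≡ x^3 + 14·x + 3 (mod f(x))

Multiply as integer polynomials: a · b = 55·x^6 + 109·x^5 + 176·x^4 + 252·x^3 + 198·x^2 + 152·x + 84. Reducing coefficients mod 17: a · b ≡ 4·x^6 + 7·x^5 + 6·x^4 + 14·x^3 + 11·x^2 + 16·x + 16. Now divide by f(x) = x^4 + 7·x^3 + 16·x^2 + 8·x + 16 in F_17[x], eliminating the leading term at each step:
  leading term 4·x^6: subtract (4·x^2)·f(x) = 4·x^6 + 11·x^5 + 13·x^4 + 15·x^3 + 13·x^2, leaving 13·x^5 + 10·x^4 + 16·x^3 + 15·x^2 + 16·x + 16 (coefficients mod 17)
  leading term 13·x^5: subtract (13·x)·f(x) = 13·x^5 + 6·x^4 + 4·x^3 + 2·x^2 + 4·x, leaving 4·x^4 + 12·x^3 + 13·x^2 + 12·x + 16 (coefficients mod 17)
  leading term 4·x^4: subtract (4)·f(x) = 4·x^4 + 11·x^3 + 13·x^2 + 15·x + 13, leaving x^3 + 14·x + 3 (coefficients mod 17)
The degree is now < 4, so this is the remainder. Hence a · b ≡ x^3 + 14·x + 3 in F_17[x]/(f).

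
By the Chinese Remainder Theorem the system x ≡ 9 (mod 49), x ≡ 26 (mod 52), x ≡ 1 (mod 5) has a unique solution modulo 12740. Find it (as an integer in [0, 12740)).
x ≡ 6526 (mod 12740); the representative in [0, 12740) is 6526

The moduli 49, 52, 5 are pairwise coprime, so by the CRT there is a unique solution mod 49·52·5 = 12740.
Solve by successive substitution. Start with x ≡ 9 (mod 49).
  Combine with x ≡ 26 (mod 52): write x = 9 + 49·t and require 9 + 49·t ≡ 26 (mod 52), i.e. 49·t ≡ 26 − 9 ≡ 17 (mod 52). Since 49^(−1) ≡ 17 (mod 52), t ≡ 17·17 ≡ 29 (mod 52). So x ≡ 9 + 49·29 = 1430 (mod 2548).
  Combine with x ≡ 1 (mod 5): write x = 1430 + 2548·t and require 1430 + 2548·t ≡ 1 (mod 5), i.e. 2548·t ≡ 1 − 1430 ≡ 1 (mod 5). Since 2548^(−1) ≡ 2 (mod 5) (2548 ≡ 3 (mod 5)), t ≡ 2·1 ≡ 2 (mod 5). So x ≡ 1430 + 2548·2 = 6526 (mod 12740).
Unique solution in [0, 12740): x = 6526.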